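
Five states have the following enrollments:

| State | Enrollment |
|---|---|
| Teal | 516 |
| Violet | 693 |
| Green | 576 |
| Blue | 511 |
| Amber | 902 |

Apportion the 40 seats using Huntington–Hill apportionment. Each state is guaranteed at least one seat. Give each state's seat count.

With divisor 79: modified quotas Teal 6.532, Violet 8.772, Green 7.291, Blue 6.468, Amber 11.418.
Geometric-mean thresholds: Teal √(6·7)=6.481, Violet √(8·9)=8.485, Green √(7·8)=7.483, Blue √(6·7)=6.481, Amber √(11·12)=11.489.
Each quota rounded against its threshold gives Teal 7, Violet 9, Green 7, Blue 6, Amber 11 (total 40).

Teal: 7, Violet: 9, Green: 7, Blue: 6, Amber: 11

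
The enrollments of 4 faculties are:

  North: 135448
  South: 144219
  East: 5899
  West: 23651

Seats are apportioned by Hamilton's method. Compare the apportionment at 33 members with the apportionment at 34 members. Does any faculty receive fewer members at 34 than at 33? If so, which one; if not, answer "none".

At 33 seats: North 14, South 15, East 1, West 3.
At 34 seats: North 15, South 16, East 1, West 2.
West drops from 3 to 2.

West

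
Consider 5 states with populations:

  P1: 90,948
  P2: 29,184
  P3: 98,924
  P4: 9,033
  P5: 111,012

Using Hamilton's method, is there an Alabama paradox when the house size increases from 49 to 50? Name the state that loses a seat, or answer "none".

P4

At 49 seats: P1 13, P2 4, P3 14, P4 2, P5 16.
At 50 seats: P1 14, P2 4, P3 15, P4 1, P5 16.
P4 drops from 2 to 1.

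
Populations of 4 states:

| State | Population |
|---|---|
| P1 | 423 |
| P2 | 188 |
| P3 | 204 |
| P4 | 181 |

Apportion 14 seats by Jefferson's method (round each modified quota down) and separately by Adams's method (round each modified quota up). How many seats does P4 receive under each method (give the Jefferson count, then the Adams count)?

Jefferson: P1 6, P2 3, P3 3, P4 2.
Adams: P1 5, P2 3, P3 3, P4 3.
P4 gets 2 under Jefferson and 3 under Adams.

2 and 3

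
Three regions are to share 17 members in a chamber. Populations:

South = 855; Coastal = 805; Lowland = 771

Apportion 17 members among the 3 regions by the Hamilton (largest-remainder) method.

Standard divisor: 2431 ÷ 17 = 143.
Standard quotas: South 5.979, Coastal 5.629, Lowland 5.392.
Lower quotas: South 5, Coastal 5, Lowland 5 (sum 15, leaving 2 seats).
Remainders in descending order: South 0.979, Coastal 0.629, Lowland 0.392.
Largest remainders: South, Coastal receive the extra seats.

South=6, Coastal=6, Lowland=5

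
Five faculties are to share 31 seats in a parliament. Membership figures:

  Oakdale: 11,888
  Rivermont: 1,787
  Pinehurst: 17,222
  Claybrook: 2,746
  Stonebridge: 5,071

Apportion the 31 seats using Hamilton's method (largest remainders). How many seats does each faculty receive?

The standard divisor is 38714/31 ≈ 1248.839.
Standard quotas: Oakdale 9.5192, Rivermont 1.4309, Pinehurst 13.7904, Claybrook 2.1988, Stonebridge 4.0606.
Lower quotas: Oakdale 9, Rivermont 1, Pinehurst 13, Claybrook 2, Stonebridge 4 (sum 29, leaving 2 seats).
Remainders in descending order: Pinehurst 0.7904, Oakdale 0.5192, Rivermont 0.4309, Claybrook 0.1988, Stonebridge 0.0606.
The surplus seats go to Pinehurst, Oakdale.

Oakdale=10, Rivermont=1, Pinehurst=14, Claybrook=2, Stonebridge=4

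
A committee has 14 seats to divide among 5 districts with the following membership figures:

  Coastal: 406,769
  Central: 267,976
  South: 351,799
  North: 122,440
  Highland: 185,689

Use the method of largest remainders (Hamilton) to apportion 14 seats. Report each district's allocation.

Standard divisor: 1334673 ÷ 14 ≈ 95333.786.
Standard quotas: Coastal 4.2668, Central 2.8109, South 3.6902, North 1.2843, Highland 1.9478.
Lower quotas: Coastal 4, Central 2, South 3, North 1, Highland 1 (sum 11, leaving 3 seats).
Remainders in descending order: Highland 0.9478, Central 0.8109, South 0.6902, North 0.2843, Coastal 0.2668.
The surplus seats go to Highland, Central, South.

Coastal=4, Central=3, South=4, North=1, Highland=2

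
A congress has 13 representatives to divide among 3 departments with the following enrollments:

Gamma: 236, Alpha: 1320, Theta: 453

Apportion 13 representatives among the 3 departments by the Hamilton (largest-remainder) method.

Gamma=1, Alpha=9, Theta=3

The standard divisor is 2009/13 ≈ 154.538.
Standard quotas: Gamma 1.527, Alpha 8.542, Theta 2.931.
Lower quotas: Gamma 1, Alpha 8, Theta 2 (sum 11, leaving 2 seats).
Remainders in descending order: Theta 0.931, Alpha 0.542, Gamma 0.527.
Largest remainders: Theta, Alpha receive the extra seats.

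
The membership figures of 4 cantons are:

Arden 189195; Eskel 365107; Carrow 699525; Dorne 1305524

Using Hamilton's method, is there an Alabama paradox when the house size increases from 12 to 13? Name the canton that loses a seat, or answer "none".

At 12 seats: Arden 1, Eskel 2, Carrow 3, Dorne 6.
At 13 seats: Arden 1, Eskel 2, Carrow 3, Dorne 7.
No canton's allocation decreased.

none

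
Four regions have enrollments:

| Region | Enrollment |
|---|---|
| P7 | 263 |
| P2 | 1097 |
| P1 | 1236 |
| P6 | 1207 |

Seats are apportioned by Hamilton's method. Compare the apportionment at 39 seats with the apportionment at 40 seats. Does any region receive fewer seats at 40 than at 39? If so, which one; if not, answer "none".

none

At 39 seats: P7 3, P2 11, P1 13, P6 12.
At 40 seats: P7 3, P2 11, P1 13, P6 13.
No region's allocation decreased.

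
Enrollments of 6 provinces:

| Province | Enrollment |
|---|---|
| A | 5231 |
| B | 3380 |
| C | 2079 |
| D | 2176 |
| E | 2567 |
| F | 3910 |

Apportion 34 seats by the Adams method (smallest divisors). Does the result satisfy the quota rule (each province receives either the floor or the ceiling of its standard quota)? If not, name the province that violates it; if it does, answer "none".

Standard quotas: A 9.195, B 5.941, C 3.654, D 3.825, E 4.512, F 6.873.
Adams allocation: A 9, B 6, C 4, D 4, E 4, F 7.
Every allocation lies between the lower and upper quota.

none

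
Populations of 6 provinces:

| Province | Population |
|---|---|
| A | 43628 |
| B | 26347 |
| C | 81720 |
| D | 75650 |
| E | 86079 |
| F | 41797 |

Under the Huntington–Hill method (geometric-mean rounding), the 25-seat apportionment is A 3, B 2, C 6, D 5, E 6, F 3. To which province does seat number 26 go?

Priority for the next seat is population ÷ (√(s·(s+1))).
Priorities: A 12594.319, B 10756.118, C 12609.670, D 13811.737, E 13282.278, F 12065.755.
Highest priority: D.

D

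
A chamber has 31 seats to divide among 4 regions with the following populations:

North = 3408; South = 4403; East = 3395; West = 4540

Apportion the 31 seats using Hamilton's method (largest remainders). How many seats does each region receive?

The standard divisor is 15746/31 ≈ 507.935.
Standard quotas: North 6.710, South 8.668, East 6.684, West 8.938.
Lower quotas: North 6, South 8, East 6, West 8 (sum 28, leaving 3 seats).
Remainders in descending order: West 0.938, North 0.710, East 0.684, South 0.668.
Largest remainders: West, North, East receive the extra seats.

North: 7, South: 8, East: 7, West: 9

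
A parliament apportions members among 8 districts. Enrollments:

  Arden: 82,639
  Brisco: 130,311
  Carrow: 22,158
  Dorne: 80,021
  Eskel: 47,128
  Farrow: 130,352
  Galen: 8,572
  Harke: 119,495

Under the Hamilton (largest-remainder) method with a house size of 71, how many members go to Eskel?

5

Total 620676; standard divisor 620676/71 ≈ 8741.915.
Standard quotas: Arden 9.4532, Brisco 14.9065, Carrow 2.5347, Dorne 9.1537, Eskel 5.3910, Farrow 14.9111, Galen 0.9806, Harke 13.6692.
Lower quotas: Arden 9, Brisco 14, Carrow 2, Dorne 9, Eskel 5, Farrow 14, Galen 0, Harke 13 (sum 66, leaving 5 seats).
Remainders in descending order: Galen 0.9806, Farrow 0.9111, Brisco 0.9065, Harke 0.6692, Carrow 0.5347, Arden 0.4532, Eskel 0.3910, Dorne 0.1537.
The surplus seats go to Galen, Farrow, Brisco, Harke, Carrow.
Eskel receives 5.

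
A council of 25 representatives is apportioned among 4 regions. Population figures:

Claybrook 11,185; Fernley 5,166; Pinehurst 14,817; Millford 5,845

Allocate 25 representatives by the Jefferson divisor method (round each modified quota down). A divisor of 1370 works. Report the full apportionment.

With modified divisor 1370: modified quotas Claybrook 8.164, Fernley 3.771, Pinehurst 10.815, Millford 4.266.
Rounding down: Claybrook 8, Fernley 3, Pinehurst 10, Millford 4 (total 25).

Claybrook=8; Fernley=3; Pinehurst=10; Millford=4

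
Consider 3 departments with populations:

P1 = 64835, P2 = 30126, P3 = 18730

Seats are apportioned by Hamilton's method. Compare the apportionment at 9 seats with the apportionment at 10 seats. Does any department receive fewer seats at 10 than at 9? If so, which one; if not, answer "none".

P3

At 9 seats: P1 5, P2 2, P3 2.
At 10 seats: P1 6, P2 3, P3 1.
P3 drops from 2 to 1.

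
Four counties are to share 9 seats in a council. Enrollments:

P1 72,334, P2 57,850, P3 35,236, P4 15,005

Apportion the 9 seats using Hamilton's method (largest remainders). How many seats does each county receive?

Total 180425; standard divisor 180425/9 ≈ 20047.222.
Standard quotas: P1 3.6082, P2 2.8857, P3 1.7576, P4 0.7485.
Lower quotas: P1 3, P2 2, P3 1, P4 0 (sum 6, leaving 3 seats).
Remainders in descending order: P2 0.8857, P3 0.7576, P4 0.7485, P1 0.6082.
The surplus seats go to P2, P3, P4.

P1: 3; P2: 3; P3: 2; P4: 1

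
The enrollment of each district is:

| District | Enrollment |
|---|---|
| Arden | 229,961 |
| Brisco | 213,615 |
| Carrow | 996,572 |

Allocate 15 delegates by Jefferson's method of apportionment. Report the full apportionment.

Arden 2; Brisco 2; Carrow 11

Standard divisor 1440148/15 ≈ 96009.867; standard quotas: Arden 2.395, Brisco 2.225, Carrow 10.380.
Rounding down gives 2, 2, 10 = 14 seats, so the divisor must be adjusted.
With modified divisor 86800: modified quotas Arden 2.649, Brisco 2.461, Carrow 11.481.
Rounding down: Arden 2, Brisco 2, Carrow 11 (total 15).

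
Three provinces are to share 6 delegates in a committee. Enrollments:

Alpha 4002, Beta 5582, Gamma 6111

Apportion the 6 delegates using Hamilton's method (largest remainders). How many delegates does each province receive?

Total 15695; standard divisor 15695/6 ≈ 2615.833.
Standard quotas: Alpha 1.5299, Beta 2.1339, Gamma 2.3362.
Lower quotas: Alpha 1, Beta 2, Gamma 2 (sum 5, leaving 1 seat).
Remainders in descending order: Alpha 0.5299, Gamma 0.3362, Beta 0.1339.
The surplus seat goes to Alpha.

Alpha 2; Beta 2; Gamma 2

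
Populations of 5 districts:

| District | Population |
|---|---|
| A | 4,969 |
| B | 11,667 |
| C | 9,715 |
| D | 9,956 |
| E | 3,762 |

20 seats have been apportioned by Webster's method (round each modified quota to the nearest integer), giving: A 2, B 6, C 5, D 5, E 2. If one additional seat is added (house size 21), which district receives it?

A

Priority for the next seat is population ÷ (current seats + 0.5).
Priorities: A 1987.600, B 1794.923, C 1766.364, D 1810.182, E 1504.800.
Highest priority: A.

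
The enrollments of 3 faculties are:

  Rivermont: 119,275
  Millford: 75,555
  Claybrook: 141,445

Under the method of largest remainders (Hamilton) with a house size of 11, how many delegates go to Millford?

2

Total 336275; standard divisor 336275/11 ≈ 30570.455.
Standard quotas: Rivermont 3.9016, Millford 2.4715, Claybrook 4.6269.
Lower quotas: Rivermont 3, Millford 2, Claybrook 4 (sum 9, leaving 2 seats).
Remainders in descending order: Rivermont 0.9016, Claybrook 0.6269, Millford 0.4715.
Largest remainders: Rivermont, Claybrook receive the extra seats.
Millford receives 2.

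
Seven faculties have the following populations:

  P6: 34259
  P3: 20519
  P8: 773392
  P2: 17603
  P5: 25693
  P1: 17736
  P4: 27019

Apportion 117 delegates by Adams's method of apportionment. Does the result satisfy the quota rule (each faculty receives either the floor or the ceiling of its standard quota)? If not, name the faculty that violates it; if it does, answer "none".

Standard quotas: P6 4.375, P3 2.620, P8 98.761, P2 2.248, P5 3.281, P1 2.265, P4 3.450.
Adams allocation: P6 5, P3 3, P8 95, P2 3, P5 4, P1 3, P4 4.
P8 has quota 98.761 (lower 98, upper 99) but receives 95 — outside the quota interval.

P8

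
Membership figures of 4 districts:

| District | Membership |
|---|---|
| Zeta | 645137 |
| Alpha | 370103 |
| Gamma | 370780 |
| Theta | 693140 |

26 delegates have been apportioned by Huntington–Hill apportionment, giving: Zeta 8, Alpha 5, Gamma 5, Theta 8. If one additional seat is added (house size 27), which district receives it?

Theta

Priority for the next seat is population ÷ (√(s·(s+1))).
Priorities: Zeta 76030.125, Alpha 67571.254, Gamma 67694.857, Theta 81687.332.
Highest priority: Theta.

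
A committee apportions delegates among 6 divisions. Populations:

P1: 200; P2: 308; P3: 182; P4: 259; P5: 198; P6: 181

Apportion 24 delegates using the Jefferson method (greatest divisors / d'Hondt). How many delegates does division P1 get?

Standard divisor 1328/24 ≈ 55.333; standard quotas: P1 3.614, P2 5.566, P3 3.289, P4 4.681, P5 3.578, P6 3.271.
Rounding down gives 3, 5, 3, 4, 3, 3 = 21 seats, so the divisor must be adjusted.
With modified divisor 49.75: modified quotas P1 4.020, P2 6.191, P3 3.658, P4 5.206, P5 3.980, P6 3.638.
Rounding down: P1 4, P2 6, P3 3, P4 5, P5 3, P6 3 (total 24).
P1 receives 4.

4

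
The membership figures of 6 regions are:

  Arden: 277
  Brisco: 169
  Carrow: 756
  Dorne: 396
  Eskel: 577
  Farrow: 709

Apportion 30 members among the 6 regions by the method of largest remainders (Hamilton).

Arden=3, Brisco=2, Carrow=8, Dorne=4, Eskel=6, Farrow=7

Standard divisor: 2884 ÷ 30 ≈ 96.133.
Standard quotas: Arden 2.881, Brisco 1.758, Carrow 7.864, Dorne 4.119, Eskel 6.002, Farrow 7.375.
Lower quotas: Arden 2, Brisco 1, Carrow 7, Dorne 4, Eskel 6, Farrow 7 (sum 27, leaving 3 seats).
Remainders in descending order: Arden 0.881, Carrow 0.864, Brisco 0.758, Farrow 0.375, Dorne 0.119, Eskel 0.002.
Largest remainders: Arden, Carrow, Brisco receive the extra seats.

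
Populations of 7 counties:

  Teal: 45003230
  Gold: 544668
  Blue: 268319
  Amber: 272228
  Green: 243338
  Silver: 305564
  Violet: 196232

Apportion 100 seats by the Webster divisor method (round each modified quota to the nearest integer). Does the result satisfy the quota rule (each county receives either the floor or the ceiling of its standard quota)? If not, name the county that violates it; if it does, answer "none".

Standard quotas: Teal 96.092, Gold 1.163, Blue 0.573, Amber 0.581, Green 0.520, Silver 0.652, Violet 0.419.
Webster allocation: Teal 95, Gold 1, Blue 1, Amber 1, Green 1, Silver 1, Violet 0.
Teal has quota 96.092 (lower 96, upper 97) but receives 95 — outside the quota interval.

Teal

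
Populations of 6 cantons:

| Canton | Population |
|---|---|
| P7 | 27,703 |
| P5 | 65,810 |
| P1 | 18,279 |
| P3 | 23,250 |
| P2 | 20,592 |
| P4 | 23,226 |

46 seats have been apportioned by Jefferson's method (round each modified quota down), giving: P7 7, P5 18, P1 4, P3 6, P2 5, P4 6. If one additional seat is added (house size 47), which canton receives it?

Priority for the next seat is population ÷ (current seats + 1).
Priorities: P7 3462.875, P5 3463.684, P1 3655.800, P3 3321.429, P2 3432.000, P4 3318.000.
Highest priority: P1.

P1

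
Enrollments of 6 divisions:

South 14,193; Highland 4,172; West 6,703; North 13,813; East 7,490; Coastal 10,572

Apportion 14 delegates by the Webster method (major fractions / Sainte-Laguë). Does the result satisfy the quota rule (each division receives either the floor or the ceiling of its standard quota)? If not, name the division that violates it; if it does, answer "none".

Standard quotas: South 3.489, Highland 1.026, West 1.648, North 3.396, East 1.841, Coastal 2.599.
Webster allocation: South 3, Highland 1, West 2, North 3, East 2, Coastal 3.
Every allocation lies between the lower and upper quota.

none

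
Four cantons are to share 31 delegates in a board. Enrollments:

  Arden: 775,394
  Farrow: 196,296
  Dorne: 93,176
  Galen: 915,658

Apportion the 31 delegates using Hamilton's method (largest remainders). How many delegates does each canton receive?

The standard divisor is 1980524/31 ≈ 63887.871.
Standard quotas: Arden 12.1368, Farrow 3.0725, Dorne 1.4584, Galen 14.3323.
Lower quotas: Arden 12, Farrow 3, Dorne 1, Galen 14 (sum 30, leaving 1 seat).
Remainders in descending order: Dorne 0.4584, Galen 0.3323, Arden 0.1368, Farrow 0.0725.
The surplus seat goes to Dorne.

Arden=12; Farrow=3; Dorne=2; Galen=14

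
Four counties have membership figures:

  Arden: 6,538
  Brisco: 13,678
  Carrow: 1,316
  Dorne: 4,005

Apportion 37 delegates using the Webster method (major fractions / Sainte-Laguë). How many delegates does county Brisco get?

20

Standard divisor 25537/37 ≈ 690.189; standard quotas: Arden 9.473, Brisco 19.818, Carrow 1.907, Dorne 5.803.
Rounding to the nearest integer gives Arden 9, Brisco 20, Carrow 2, Dorne 6 — total 37, matching the house size, so no adjustment is needed.
Brisco receives 20.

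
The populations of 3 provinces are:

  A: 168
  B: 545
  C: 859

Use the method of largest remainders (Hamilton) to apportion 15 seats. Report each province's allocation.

Total 1572; standard divisor 1572/15 ≈ 104.8.
Standard quotas: A 1.603, B 5.200, C 8.197.
Lower quotas: A 1, B 5, C 8 (sum 14, leaving 1 seat).
Remainders in descending order: A 0.603, B 0.200, C 0.197.
The surplus seat goes to A.

A 2; B 5; C 8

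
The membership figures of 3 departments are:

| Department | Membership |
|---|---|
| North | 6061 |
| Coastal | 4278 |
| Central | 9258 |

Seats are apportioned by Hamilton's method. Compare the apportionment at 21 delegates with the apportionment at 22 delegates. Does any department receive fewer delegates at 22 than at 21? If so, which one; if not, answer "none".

At 21 seats: North 6, Coastal 5, Central 10.
At 22 seats: North 7, Coastal 5, Central 10.
No department's allocation decreased.

none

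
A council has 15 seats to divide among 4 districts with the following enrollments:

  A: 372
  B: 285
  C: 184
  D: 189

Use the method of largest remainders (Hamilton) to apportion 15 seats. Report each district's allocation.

The standard divisor is 1030/15 ≈ 68.667.
Standard quotas: A 5.417, B 4.150, C 2.680, D 2.752.
Lower quotas: A 5, B 4, C 2, D 2 (sum 13, leaving 2 seats).
Remainders in descending order: D 0.752, C 0.680, A 0.417, B 0.150.
Largest remainders: D, C receive the extra seats.

A 5, B 4, C 3, D 3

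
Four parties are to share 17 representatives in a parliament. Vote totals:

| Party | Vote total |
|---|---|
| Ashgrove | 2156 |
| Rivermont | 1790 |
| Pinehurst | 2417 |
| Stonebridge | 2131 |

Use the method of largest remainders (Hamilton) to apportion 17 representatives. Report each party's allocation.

Ashgrove 4; Rivermont 4; Pinehurst 5; Stonebridge 4

The standard divisor is 8494/17 ≈ 499.647.
Standard quotas: Ashgrove 4.315, Rivermont 3.583, Pinehurst 4.837, Stonebridge 4.265.
Lower quotas: Ashgrove 4, Rivermont 3, Pinehurst 4, Stonebridge 4 (sum 15, leaving 2 seats).
Remainders in descending order: Pinehurst 0.837, Rivermont 0.583, Ashgrove 0.315, Stonebridge 0.265.
The surplus seats go to Pinehurst, Rivermont.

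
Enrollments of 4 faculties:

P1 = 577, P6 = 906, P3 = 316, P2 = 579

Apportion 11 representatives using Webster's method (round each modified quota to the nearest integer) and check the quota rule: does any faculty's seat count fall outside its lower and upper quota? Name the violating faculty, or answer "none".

none

Standard quotas: P1 2.669, P6 4.191, P3 1.462, P2 2.678.
Webster allocation: P1 3, P6 4, P3 1, P2 3.
Every allocation lies between the lower and upper quota.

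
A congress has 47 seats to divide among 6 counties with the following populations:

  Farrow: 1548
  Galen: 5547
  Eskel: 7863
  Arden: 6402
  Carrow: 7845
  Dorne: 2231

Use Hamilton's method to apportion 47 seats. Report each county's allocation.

Farrow 2, Galen 8, Eskel 12, Arden 10, Carrow 12, Dorne 3

The standard divisor is 31436/47 ≈ 668.851.
Standard quotas: Farrow 2.3144, Galen 8.2933, Eskel 11.7560, Arden 9.5716, Carrow 11.7291, Dorne 3.3356.
Lower quotas: Farrow 2, Galen 8, Eskel 11, Arden 9, Carrow 11, Dorne 3 (sum 44, leaving 3 seats).
Remainders in descending order: Eskel 0.7560, Carrow 0.7291, Arden 0.5716, Dorne 0.3356, Farrow 0.3144, Galen 0.2933.
The surplus seats go to Eskel, Carrow, Arden.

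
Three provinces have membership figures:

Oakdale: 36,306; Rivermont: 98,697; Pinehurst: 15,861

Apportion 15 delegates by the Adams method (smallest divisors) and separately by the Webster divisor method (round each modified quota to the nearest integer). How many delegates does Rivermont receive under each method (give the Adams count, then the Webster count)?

9 and 10

Adams: Oakdale 4, Rivermont 9, Pinehurst 2.
Webster: Oakdale 3, Rivermont 10, Pinehurst 2.
Rivermont gets 9 under Adams and 10 under Webster.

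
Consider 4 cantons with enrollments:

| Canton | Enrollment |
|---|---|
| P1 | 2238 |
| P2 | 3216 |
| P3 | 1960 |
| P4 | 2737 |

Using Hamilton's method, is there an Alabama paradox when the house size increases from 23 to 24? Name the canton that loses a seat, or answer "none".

At 23 seats: P1 5, P2 7, P3 5, P4 6.
At 24 seats: P1 5, P2 8, P3 5, P4 6.
No canton's allocation decreased.

none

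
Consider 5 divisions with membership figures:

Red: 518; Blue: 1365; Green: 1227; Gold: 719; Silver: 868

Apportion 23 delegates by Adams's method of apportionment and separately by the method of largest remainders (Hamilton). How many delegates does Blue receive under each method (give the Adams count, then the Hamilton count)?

Adams: Red 3, Blue 6, Green 6, Gold 4, Silver 4.
Hamilton: Red 3, Blue 7, Green 6, Gold 3, Silver 4.
Blue gets 6 under Adams and 7 under Hamilton.

6 and 7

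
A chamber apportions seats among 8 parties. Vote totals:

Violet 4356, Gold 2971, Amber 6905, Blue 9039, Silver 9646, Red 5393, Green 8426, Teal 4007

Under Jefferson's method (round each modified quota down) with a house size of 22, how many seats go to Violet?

2

Standard divisor 50743/22 ≈ 2306.5; standard quotas: Violet 1.889, Gold 1.288, Amber 2.994, Blue 3.919, Silver 4.182, Red 2.338, Green 3.653, Teal 1.737.
Rounding down gives 1, 1, 2, 3, 4, 2, 3, 1 = 17 seats, so the divisor must be adjusted.
With modified divisor 1970: modified quotas Violet 2.211, Gold 1.508, Amber 3.505, Blue 4.588, Silver 4.896, Red 2.738, Green 4.277, Teal 2.034.
Rounding down: Violet 2, Gold 1, Amber 3, Blue 4, Silver 4, Red 2, Green 4, Teal 2 (total 22).
Violet receives 2.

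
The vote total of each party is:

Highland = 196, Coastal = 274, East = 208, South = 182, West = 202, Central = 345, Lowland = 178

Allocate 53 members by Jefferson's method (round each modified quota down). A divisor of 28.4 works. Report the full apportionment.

Highland: 6; Coastal: 9; East: 7; South: 6; West: 7; Central: 12; Lowland: 6

With modified divisor 28.4: modified quotas Highland 6.901, Coastal 9.648, East 7.324, South 6.408, West 7.113, Central 12.148, Lowland 6.268.
Rounding down: Highland 6, Coastal 9, East 7, South 6, West 7, Central 12, Lowland 6 (total 53).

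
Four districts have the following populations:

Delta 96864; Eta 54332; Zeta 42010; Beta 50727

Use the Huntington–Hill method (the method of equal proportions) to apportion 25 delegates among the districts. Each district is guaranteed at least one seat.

Delta=10, Eta=6, Zeta=4, Beta=5

With divisor 9657: modified quotas Delta 10.030, Eta 5.626, Zeta 4.350, Beta 5.253.
Geometric-mean thresholds: Delta √(10·11)=10.488, Eta √(5·6)=5.477, Zeta √(4·5)=4.472, Beta √(5·6)=5.477.
Each quota rounded against its threshold gives Delta 10, Eta 6, Zeta 4, Beta 5 (total 25).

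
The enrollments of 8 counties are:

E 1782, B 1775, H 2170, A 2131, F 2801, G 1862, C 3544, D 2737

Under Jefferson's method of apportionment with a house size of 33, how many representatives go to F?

5

Standard divisor 18802/33 ≈ 569.758; standard quotas: E 3.128, B 3.115, H 3.809, A 3.740, F 4.916, G 3.268, C 6.220, D 4.804.
Rounding down gives 3, 3, 3, 3, 4, 3, 6, 4 = 29 seats, so the divisor must be adjusted.
With modified divisor 520: modified quotas E 3.427, B 3.413, H 4.173, A 4.098, F 5.387, G 3.581, C 6.815, D 5.263.
Rounding down: E 3, B 3, H 4, A 4, F 5, G 3, C 6, D 5 (total 33).
F receives 5.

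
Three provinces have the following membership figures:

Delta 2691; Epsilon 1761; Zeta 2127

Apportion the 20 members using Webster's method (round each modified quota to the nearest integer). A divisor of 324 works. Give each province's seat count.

With modified divisor 324: modified quotas Delta 8.306, Epsilon 5.435, Zeta 6.565.
Rounding to the nearest integer: Delta 8, Epsilon 5, Zeta 7 (total 20).

Delta 8, Epsilon 5, Zeta 7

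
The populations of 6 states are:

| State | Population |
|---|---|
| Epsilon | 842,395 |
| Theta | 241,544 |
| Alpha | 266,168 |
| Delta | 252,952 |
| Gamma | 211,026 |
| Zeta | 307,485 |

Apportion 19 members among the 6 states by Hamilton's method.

Total 2121570; standard divisor 2121570/19 ≈ 111661.579.
Standard quotas: Epsilon 7.5442, Theta 2.1632, Alpha 2.3837, Delta 2.2653, Gamma 1.8899, Zeta 2.7537.
Lower quotas: Epsilon 7, Theta 2, Alpha 2, Delta 2, Gamma 1, Zeta 2 (sum 16, leaving 3 seats).
Remainders in descending order: Gamma 0.8899, Zeta 0.7537, Epsilon 0.5442, Alpha 0.3837, Delta 0.2653, Theta 0.1632.
Largest remainders: Gamma, Zeta, Epsilon receive the extra seats.

Epsilon 8, Theta 2, Alpha 2, Delta 2, Gamma 2, Zeta 3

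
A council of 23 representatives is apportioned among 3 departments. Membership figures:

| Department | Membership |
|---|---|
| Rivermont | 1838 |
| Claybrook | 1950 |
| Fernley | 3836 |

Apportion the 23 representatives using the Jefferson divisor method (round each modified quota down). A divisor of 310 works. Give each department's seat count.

With modified divisor 310: modified quotas Rivermont 5.929, Claybrook 6.290, Fernley 12.374.
Rounding down: Rivermont 5, Claybrook 6, Fernley 12 (total 23).

Rivermont=5, Claybrook=6, Fernley=12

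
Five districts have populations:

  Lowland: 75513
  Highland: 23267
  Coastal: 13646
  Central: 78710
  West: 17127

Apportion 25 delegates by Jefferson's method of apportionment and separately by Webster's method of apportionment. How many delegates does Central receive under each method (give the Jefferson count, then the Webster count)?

10 and 9

Jefferson: Lowland 9, Highland 3, Coastal 1, Central 10, West 2.
Webster: Lowland 9, Highland 3, Coastal 2, Central 9, West 2.
Central gets 10 under Jefferson and 9 under Webster.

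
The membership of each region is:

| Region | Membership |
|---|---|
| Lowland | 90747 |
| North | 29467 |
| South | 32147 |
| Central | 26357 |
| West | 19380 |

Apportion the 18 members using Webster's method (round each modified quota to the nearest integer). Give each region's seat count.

Lowland: 8, North: 3, South: 3, Central: 2, West: 2

Standard divisor 198098/18 ≈ 11005.444; standard quotas: Lowland 8.246, North 2.677, South 2.921, Central 2.395, West 1.761.
Rounding to the nearest integer gives Lowland 8, North 3, South 3, Central 2, West 2 — total 18, matching the house size, so no adjustment is needed.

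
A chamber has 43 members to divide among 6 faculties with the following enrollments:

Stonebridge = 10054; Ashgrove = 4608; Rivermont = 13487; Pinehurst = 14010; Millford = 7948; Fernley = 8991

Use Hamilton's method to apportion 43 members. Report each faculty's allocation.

The standard divisor is 59098/43 ≈ 1374.372.
Standard quotas: Stonebridge 7.3153, Ashgrove 3.3528, Rivermont 9.8132, Pinehurst 10.1937, Millford 5.7830, Fernley 6.5419.
Lower quotas: Stonebridge 7, Ashgrove 3, Rivermont 9, Pinehurst 10, Millford 5, Fernley 6 (sum 40, leaving 3 seats).
Remainders in descending order: Rivermont 0.8132, Millford 0.7830, Fernley 0.5419, Ashgrove 0.3528, Stonebridge 0.3153, Pinehurst 0.1937.
The surplus seats go to Rivermont, Millford, Fernley.

Stonebridge 7, Ashgrove 3, Rivermont 10, Pinehurst 10, Millford 6, Fernley 7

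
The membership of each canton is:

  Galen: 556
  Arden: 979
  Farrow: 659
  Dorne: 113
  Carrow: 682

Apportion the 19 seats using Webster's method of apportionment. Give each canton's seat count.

Standard divisor 2989/19 ≈ 157.316; standard quotas: Galen 3.534, Arden 6.223, Farrow 4.189, Dorne 0.718, Carrow 4.335.
Rounding to the nearest integer gives Galen 4, Arden 6, Farrow 4, Dorne 1, Carrow 4 — total 19, matching the house size, so no adjustment is needed.

Galen=4; Arden=6; Farrow=4; Dorne=1; Carrow=4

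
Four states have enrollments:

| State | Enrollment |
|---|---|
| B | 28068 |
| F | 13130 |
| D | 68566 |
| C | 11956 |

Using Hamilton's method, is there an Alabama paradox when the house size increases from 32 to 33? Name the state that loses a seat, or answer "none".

At 32 seats: B 7, F 4, D 18, C 3.
At 33 seats: B 8, F 3, D 19, C 3.
F drops from 4 to 3.

F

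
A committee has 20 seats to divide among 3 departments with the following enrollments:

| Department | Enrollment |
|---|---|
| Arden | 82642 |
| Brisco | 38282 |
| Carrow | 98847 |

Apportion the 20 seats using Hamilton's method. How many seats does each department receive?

Standard divisor: 219771 ÷ 20 ≈ 10988.55.
Standard quotas: Arden 7.5207, Brisco 3.4838, Carrow 8.9955.
Lower quotas: Arden 7, Brisco 3, Carrow 8 (sum 18, leaving 2 seats).
Remainders in descending order: Carrow 0.9955, Arden 0.5207, Brisco 0.4838.
Largest remainders: Carrow, Arden receive the extra seats.

Arden 8, Brisco 3, Carrow 9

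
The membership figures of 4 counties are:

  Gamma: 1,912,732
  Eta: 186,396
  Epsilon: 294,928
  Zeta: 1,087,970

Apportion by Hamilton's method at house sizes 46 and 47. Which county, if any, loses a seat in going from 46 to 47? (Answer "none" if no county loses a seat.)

Eta

At 46 seats: Gamma 25, Eta 3, Epsilon 4, Zeta 14.
At 47 seats: Gamma 26, Eta 2, Epsilon 4, Zeta 15.
Eta drops from 3 to 2.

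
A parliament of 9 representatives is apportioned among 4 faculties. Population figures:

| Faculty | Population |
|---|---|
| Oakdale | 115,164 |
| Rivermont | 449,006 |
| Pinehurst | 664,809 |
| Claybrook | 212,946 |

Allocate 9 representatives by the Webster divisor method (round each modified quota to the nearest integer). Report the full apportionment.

Standard divisor 1441925/9 ≈ 160213.889; standard quotas: Oakdale 0.719, Rivermont 2.803, Pinehurst 4.150, Claybrook 1.329.
Rounding to the nearest integer gives Oakdale 1, Rivermont 3, Pinehurst 4, Claybrook 1 — total 9, matching the house size, so no adjustment is needed.

Oakdale 1, Rivermont 3, Pinehurst 4, Claybrook 1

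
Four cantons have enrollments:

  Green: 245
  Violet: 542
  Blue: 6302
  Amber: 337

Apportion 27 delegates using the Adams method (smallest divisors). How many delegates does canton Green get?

Standard divisor 7426/27 ≈ 275.037; standard quotas: Green 0.891, Violet 1.971, Blue 22.913, Amber 1.225.
Rounding up gives 1, 2, 23, 2 = 28 seats, so the divisor must be adjusted.
With modified divisor 290: modified quotas Green 0.845, Violet 1.869, Blue 21.731, Amber 1.162.
Rounding up: Green 1, Violet 2, Blue 22, Amber 2 (total 27).
Green receives 1.

1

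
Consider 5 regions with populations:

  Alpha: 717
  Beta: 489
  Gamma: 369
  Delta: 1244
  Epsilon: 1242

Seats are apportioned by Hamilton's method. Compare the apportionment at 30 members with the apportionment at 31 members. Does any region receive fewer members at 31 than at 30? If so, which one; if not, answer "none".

At 30 seats: Alpha 5, Beta 4, Gamma 3, Delta 9, Epsilon 9.
At 31 seats: Alpha 5, Beta 4, Gamma 3, Delta 10, Epsilon 9.
No region's allocation decreased.

none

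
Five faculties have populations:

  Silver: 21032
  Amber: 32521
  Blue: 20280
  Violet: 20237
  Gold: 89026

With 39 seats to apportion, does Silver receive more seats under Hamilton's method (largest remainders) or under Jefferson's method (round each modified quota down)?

Hamilton

Hamilton: Silver 5, Amber 7, Blue 4, Violet 4, Gold 19.
Jefferson: Silver 4, Amber 7, Blue 4, Violet 4, Gold 20.
Silver gets 5 under Hamilton and 4 under Jefferson.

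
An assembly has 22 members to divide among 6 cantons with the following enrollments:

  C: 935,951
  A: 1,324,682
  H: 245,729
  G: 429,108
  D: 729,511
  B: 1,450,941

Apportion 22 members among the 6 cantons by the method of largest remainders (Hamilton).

The standard divisor is 5115922/22 ≈ 232541.909.
Standard quotas: C 4.0249, A 5.6965, H 1.0567, G 1.8453, D 3.1371, B 6.2395.
Lower quotas: C 4, A 5, H 1, G 1, D 3, B 6 (sum 20, leaving 2 seats).
Remainders in descending order: G 0.8453, A 0.6965, B 0.2395, D 0.1371, H 0.0567, C 0.0249.
The surplus seats go to G, A.

C: 4, A: 6, H: 1, G: 2, D: 3, B: 6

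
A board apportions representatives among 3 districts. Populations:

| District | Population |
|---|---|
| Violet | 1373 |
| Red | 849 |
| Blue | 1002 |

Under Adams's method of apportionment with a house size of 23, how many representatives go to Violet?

Standard divisor 3224/23 ≈ 140.174; standard quotas: Violet 9.795, Red 6.057, Blue 7.148.
Rounding up gives 10, 7, 8 = 25 seats, so the divisor must be adjusted.
With modified divisor 150: modified quotas Violet 9.153, Red 5.660, Blue 6.680.
Rounding up: Violet 10, Red 6, Blue 7 (total 23).
Violet receives 10.

10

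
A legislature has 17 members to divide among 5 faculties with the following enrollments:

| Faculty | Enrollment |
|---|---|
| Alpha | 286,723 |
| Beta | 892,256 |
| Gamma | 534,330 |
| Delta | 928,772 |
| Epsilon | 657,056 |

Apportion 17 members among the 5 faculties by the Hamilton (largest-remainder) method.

Alpha: 1, Beta: 5, Gamma: 3, Delta: 5, Epsilon: 3

The standard divisor is 3299137/17 ≈ 194066.882.
Standard quotas: Alpha 1.4774, Beta 4.5977, Gamma 2.7533, Delta 4.7858, Epsilon 3.3857.
Lower quotas: Alpha 1, Beta 4, Gamma 2, Delta 4, Epsilon 3 (sum 14, leaving 3 seats).
Remainders in descending order: Delta 0.7858, Gamma 0.7533, Beta 0.5977, Alpha 0.4774, Epsilon 0.3857.
Largest remainders: Delta, Gamma, Beta receive the extra seats.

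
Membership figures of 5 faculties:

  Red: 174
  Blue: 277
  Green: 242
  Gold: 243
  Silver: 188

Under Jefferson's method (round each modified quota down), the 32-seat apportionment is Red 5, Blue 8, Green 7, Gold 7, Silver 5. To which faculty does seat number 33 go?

Silver

Priority for the next seat is population ÷ (current seats + 1).
Priorities: Red 29.000, Blue 30.778, Green 30.250, Gold 30.375, Silver 31.333.
Highest priority: Silver.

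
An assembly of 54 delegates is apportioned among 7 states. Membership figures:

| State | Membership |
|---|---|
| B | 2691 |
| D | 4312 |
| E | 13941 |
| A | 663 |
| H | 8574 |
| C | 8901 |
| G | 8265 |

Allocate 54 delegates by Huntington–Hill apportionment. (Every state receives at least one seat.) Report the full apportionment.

B: 3, D: 5, E: 16, A: 1, H: 10, C: 10, G: 9

With divisor 886: modified quotas B 3.037, D 4.867, E 15.735, A 0.748, H 9.677, C 10.046, G 9.328.
Geometric-mean thresholds: B √(3·4)=3.464, D √(4·5)=4.472, E √(15·16)=15.492, A (min 1), H √(9·10)=9.487, C √(10·11)=10.488, G √(9·10)=9.487.
Each quota rounded against its threshold gives B 3, D 5, E 16, A 1, H 10, C 10, G 9 (total 54).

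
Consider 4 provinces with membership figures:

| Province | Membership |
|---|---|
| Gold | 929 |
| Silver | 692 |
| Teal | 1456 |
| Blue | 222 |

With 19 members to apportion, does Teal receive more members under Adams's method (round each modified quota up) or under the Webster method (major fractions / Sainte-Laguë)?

Webster

Adams: Gold 5, Silver 4, Teal 8, Blue 2.
Webster: Gold 5, Silver 4, Teal 9, Blue 1.
Teal gets 8 under Adams and 9 under Webster.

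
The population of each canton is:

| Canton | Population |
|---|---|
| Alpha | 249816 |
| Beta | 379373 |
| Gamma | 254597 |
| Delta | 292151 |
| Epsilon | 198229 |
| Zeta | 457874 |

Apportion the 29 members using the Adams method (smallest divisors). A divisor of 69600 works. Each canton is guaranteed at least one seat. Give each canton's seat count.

With modified divisor 69600: modified quotas Alpha 3.589, Beta 5.451, Gamma 3.658, Delta 4.198, Epsilon 2.848, Zeta 6.579.
Rounding up: Alpha 4, Beta 6, Gamma 4, Delta 5, Epsilon 3, Zeta 7 (total 29).

Alpha: 4; Beta: 6; Gamma: 4; Delta: 5; Epsilon: 3; Zeta: 7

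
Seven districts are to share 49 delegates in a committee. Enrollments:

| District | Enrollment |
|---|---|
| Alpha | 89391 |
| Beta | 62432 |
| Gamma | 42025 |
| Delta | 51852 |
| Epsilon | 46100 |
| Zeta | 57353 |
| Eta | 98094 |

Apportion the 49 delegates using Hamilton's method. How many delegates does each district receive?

The standard divisor is 447247/49 ≈ 9127.49.
Standard quotas: Alpha 9.7936, Beta 6.8400, Gamma 4.6042, Delta 5.6809, Epsilon 5.0507, Zeta 6.2835, Eta 10.7471.
Lower quotas: Alpha 9, Beta 6, Gamma 4, Delta 5, Epsilon 5, Zeta 6, Eta 10 (sum 45, leaving 4 seats).
Remainders in descending order: Beta 0.8400, Alpha 0.7936, Eta 0.7471, Delta 0.6809, Gamma 0.6042, Zeta 0.2835, Epsilon 0.0507.
Largest remainders: Beta, Alpha, Eta, Delta receive the extra seats.

Alpha=10; Beta=7; Gamma=4; Delta=6; Epsilon=5; Zeta=6; Eta=11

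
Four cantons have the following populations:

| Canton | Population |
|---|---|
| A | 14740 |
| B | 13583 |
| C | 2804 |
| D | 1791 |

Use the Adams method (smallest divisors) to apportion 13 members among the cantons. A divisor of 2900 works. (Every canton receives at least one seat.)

With modified divisor 2900: modified quotas A 5.083, B 4.684, C 0.967, D 0.618.
Rounding up: A 6, B 5, C 1, D 1 (total 13).

A 6, B 5, C 1, D 1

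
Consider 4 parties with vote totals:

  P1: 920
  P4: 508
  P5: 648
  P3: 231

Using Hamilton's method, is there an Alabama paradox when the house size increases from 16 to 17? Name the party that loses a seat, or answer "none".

At 16 seats: P1 6, P4 4, P5 4, P3 2.
At 17 seats: P1 7, P4 4, P5 5, P3 1.
P3 drops from 2 to 1.

P3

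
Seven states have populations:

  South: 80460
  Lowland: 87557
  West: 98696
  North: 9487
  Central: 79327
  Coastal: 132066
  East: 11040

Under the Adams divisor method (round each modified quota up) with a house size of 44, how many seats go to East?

Standard divisor 498633/44 ≈ 11332.568; standard quotas: South 7.100, Lowland 7.726, West 8.709, North 0.837, Central 7.000, Coastal 11.654, East 0.974.
Rounding up gives 8, 8, 9, 1, 7, 12, 1 = 46 seats, so the divisor must be adjusted.
With modified divisor 12200: modified quotas South 6.595, Lowland 7.177, West 8.090, North 0.778, Central 6.502, Coastal 10.825, East 0.905.
Rounding up: South 7, Lowland 8, West 9, North 1, Central 7, Coastal 11, East 1 (total 44).
East receives 1.

1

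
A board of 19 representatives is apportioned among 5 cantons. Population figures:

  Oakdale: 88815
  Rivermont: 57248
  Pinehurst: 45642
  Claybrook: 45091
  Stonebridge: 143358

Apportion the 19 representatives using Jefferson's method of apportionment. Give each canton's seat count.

Oakdale: 4, Rivermont: 3, Pinehurst: 2, Claybrook: 2, Stonebridge: 8

Standard divisor 380154/19 ≈ 20008.105; standard quotas: Oakdale 4.439, Rivermont 2.861, Pinehurst 2.281, Claybrook 2.254, Stonebridge 7.165.
Rounding down gives 4, 2, 2, 2, 7 = 17 seats, so the divisor must be adjusted.
With modified divisor 17840: modified quotas Oakdale 4.978, Rivermont 3.209, Pinehurst 2.558, Claybrook 2.528, Stonebridge 8.036.
Rounding down: Oakdale 4, Rivermont 3, Pinehurst 2, Claybrook 2, Stonebridge 8 (total 19).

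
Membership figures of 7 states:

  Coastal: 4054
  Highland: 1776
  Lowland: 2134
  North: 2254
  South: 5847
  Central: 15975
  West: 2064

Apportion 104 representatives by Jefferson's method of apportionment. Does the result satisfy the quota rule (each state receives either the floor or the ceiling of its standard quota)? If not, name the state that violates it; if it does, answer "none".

Central

Standard quotas: Coastal 12.363, Highland 5.416, Lowland 6.508, North 6.874, South 17.830, Central 48.716, West 6.294.
Jefferson allocation: Coastal 12, Highland 5, Lowland 6, North 7, South 18, Central 50, West 6.
Central has quota 48.716 (lower 48, upper 49) but receives 50 — outside the quota interval.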